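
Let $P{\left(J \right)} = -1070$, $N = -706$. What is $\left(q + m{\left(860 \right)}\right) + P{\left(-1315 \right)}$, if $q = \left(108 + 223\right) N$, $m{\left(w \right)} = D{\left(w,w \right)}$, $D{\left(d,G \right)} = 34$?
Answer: $-234722$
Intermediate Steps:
$m{\left(w \right)} = 34$
$q = -233686$ ($q = \left(108 + 223\right) \left(-706\right) = 331 \left(-706\right) = -233686$)
$\left(q + m{\left(860 \right)}\right) + P{\left(-1315 \right)} = \left(-233686 + 34\right) - 1070 = -233652 - 1070 = -234722$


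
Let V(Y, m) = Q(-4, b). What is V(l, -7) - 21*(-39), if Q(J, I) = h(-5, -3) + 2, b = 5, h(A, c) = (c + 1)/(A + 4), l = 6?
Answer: 823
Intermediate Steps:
h(A, c) = (1 + c)/(4 + A)
Q(J, I) = 4 (Q(J, I) = (1 - 3)/(4 - 5) + 2 = -2/(-1) + 2 = -1*(-2) + 2 = 2 + 2 = 4)
V(Y, m) = 4
V(l, -7) - 21*(-39) = 4 - 21*(-39) = 4 + 819 = 823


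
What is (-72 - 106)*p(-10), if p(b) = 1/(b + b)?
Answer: 89/10 ≈ 8.9000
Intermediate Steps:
p(b) = 1/(2*b)
(-72 - 106)*p(-10) = (-72 - 106)*((½)/(-10)) = -89*(-1)/10 = -178*(-1/20) = 89/10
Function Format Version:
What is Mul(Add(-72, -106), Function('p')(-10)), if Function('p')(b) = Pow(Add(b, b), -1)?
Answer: Rational(89, 10) ≈ 8.9000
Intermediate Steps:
Function('p')(b) = Mul(Rational(1, 2), Pow(b, -1)) (Function('p')(b) = Pow(Mul(2, b), -1) = Mul(Rational(1, 2), Pow(b, -1)))
Mul(Add(-72, -106), Function('p')(-10)) = Mul(Add(-72, -106), Mul(Rational(1, 2), Pow(-10, -1))) = Mul(-178, Mul(Rational(1, 2), Rational(-1, 10))) = Mul(-178, Rational(-1, 20)) = Rational(89, 10)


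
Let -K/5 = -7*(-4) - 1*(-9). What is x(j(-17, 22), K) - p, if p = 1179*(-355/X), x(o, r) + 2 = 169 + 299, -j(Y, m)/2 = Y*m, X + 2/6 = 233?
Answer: 1580903/698 ≈ 2264.9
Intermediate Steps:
X = 698/3 (X = -⅓ + 233 = 698/3 ≈ 232.67)
j(Y, m) = -2*Y*m
K = -185 (K = -5*(-7*(-4) - 1*(-9)) = -5*(28 + 9) = -5*37 = -185)
x(o, r) = 466 (x(o, r) = -2 + (169 + 299) = -2 + 468 = 466)
p = -1255635/698 (p = 1179*(-355/698/3) = 1179*(-355*3/698) = 1179*(-1065/698) = -1255635/698 ≈ -1798.9)
x(j(-17, 22), K) - p = 466 - 1*(-1255635/698) = 466 + 1255635/698 = 1580903/698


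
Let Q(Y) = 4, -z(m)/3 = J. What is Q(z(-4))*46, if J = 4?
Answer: 184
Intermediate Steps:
z(m) = -12 (z(m) = -3*4 = -12)
Q(z(-4))*46 = 4*46 = 184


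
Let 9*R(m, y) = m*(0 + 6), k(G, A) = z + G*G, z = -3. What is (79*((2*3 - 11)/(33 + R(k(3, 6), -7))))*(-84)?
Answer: 33180/37 ≈ 896.76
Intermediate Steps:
k(G, A) = -3 + G² (k(G, A) = -3 + G*G = -3 + G²)
R(m, y) = 2*m/3 (R(m, y) = (m*(0 + 6))/9 = (m*6)/9 = (6*m)/9 = 2*m/3)
(79*((2*3 - 11)/(33 + R(k(3, 6), -7))))*(-84) = (79*((2*3 - 11)/(33 + 2*(-3 + 3²)/3)))*(-84) = (79*((6 - 11)/(33 + 2*(-3 + 9)/3)))*(-84) = (79*(-5/(33 + (⅔)*6)))*(-84) = (79*(-5/(33 + 4)))*(-84) = (79*(-5/37))*(-84) = -395/37*(-84) = 33180/37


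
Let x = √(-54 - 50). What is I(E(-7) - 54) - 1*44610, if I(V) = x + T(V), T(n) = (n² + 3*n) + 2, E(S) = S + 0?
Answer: -41070 + 2*I*√26 ≈ -41070.0 + 10.198*I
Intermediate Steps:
E(S) = S
T(n) = 2 + n² + 3*n
x = 2*I*√26 (x = √(-104) = 2*I*√26 ≈ 10.198*I)
I(V) = 2 + V² + 3*V + 2*I*√26 (I(V) = 2*I*√26 + (2 + V² + 3*V) = 2 + V² + 3*V + 2*I*√26)
I(E(-7) - 54) - 1*44610 = (2 + (-7 - 54)² + 3*(-7 - 54) + 2*I*√26) - 1*44610 = (2 + (-61)² + 3*(-61) + 2*I*√26) - 44610 = (2 + 3721 - 183 + 2*I*√26) - 44610 = (3540 + 2*I*√26) - 44610 = -41070 + 2*I*√26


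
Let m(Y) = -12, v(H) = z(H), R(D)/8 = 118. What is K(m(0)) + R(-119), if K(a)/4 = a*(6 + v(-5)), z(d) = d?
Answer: 896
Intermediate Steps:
R(D) = 944 (R(D) = 8*118 = 944)
v(H) = H
K(a) = 4*a (K(a) = 4*(a*(6 - 5)) = 4*(a*1) = 4*a)
K(m(0)) + R(-119) = 4*(-12) + 944 = -48 + 944 = 896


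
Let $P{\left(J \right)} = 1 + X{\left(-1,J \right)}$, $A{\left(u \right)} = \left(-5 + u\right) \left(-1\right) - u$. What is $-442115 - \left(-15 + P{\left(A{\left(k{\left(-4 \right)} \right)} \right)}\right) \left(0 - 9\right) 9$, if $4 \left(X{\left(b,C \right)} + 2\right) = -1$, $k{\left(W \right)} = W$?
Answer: $- \frac{1773725}{4} \approx -4.4343 \cdot 10^{5}$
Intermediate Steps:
$X{\left(b,C \right)} = - \frac{9}{4}$ ($X{\left(b,C \right)} = -2 + \frac{1}{4} \left(-1\right) = -2 - \frac{1}{4} = - \frac{9}{4}$)
$A{\left(u \right)} = 5 - 2 u$ ($A{\left(u \right)} = \left(5 - u\right) - u = 5 - 2 u$)
$P{\left(J \right)} = - \frac{5}{4}$ ($P{\left(J \right)} = 1 - \frac{9}{4} = - \frac{5}{4}$)
$-442115 - \left(-15 + P{\left(A{\left(k{\left(-4 \right)} \right)} \right)}\right) \left(0 - 9\right) 9 = -442115 - \left(-15 - \frac{5}{4}\right) \left(0 - 9\right) 9 = -442115 - - \frac{65 \left(\left(-9\right) 9\right)}{4} = -442115 - \left(- \frac{65}{4}\right) \left(-81\right) = -442115 - \frac{5265}{4} = - \frac{1773725}{4}$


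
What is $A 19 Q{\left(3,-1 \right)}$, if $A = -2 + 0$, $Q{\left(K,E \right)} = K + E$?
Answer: $-76$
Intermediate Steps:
$Q{\left(K,E \right)} = E + K$
$A = -2$
$A 19 Q{\left(3,-1 \right)} = \left(-2\right) 19 \left(-1 + 3\right) = \left(-38\right) 2 = -76$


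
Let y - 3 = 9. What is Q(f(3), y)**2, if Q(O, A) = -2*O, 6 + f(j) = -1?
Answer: 196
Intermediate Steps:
y = 12 (y = 3 + 9 = 12)
f(j) = -7 (f(j) = -6 - 1 = -7)
Q(f(3), y)**2 = (-2*(-7))**2 = 14**2 = 196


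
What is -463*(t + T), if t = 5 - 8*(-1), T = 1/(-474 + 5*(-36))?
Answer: -3935963/654 ≈ -6018.3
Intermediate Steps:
T = -1/654 (T = 1/(-474 - 180) = 1/(-654) = -1/654 ≈ -0.0015291)
t = 13 (t = 5 + 8 = 13)
-463*(t + T) = -463*(13 - 1/654) = -463*8501/654 = -3935963/654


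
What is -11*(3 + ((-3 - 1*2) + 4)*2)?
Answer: -11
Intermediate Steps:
-11*(3 + ((-3 - 1*2) + 4)*2) = -11*(3 + ((-3 - 2) + 4)*2) = -11*(3 + (-5 + 4)*2) = -11*(3 - 1*2) = -11*(3 - 2) = -11*1 = -11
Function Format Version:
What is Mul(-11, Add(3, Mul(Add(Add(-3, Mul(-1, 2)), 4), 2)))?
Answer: -11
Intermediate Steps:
Mul(-11, Add(3, Mul(Add(Add(-3, Mul(-1, 2)), 4), 2))) = Mul(-11, Add(3, Mul(Add(Add(-3, -2), 4), 2))) = Mul(-11, Add(3, Mul(Add(-5, 4), 2))) = Mul(-11, Add(3, Mul(-1, 2))) = Mul(-11, Add(3, -2)) = Mul(-11, 1) = -11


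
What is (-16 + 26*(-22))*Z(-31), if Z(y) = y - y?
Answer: 0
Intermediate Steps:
Z(y) = 0
(-16 + 26*(-22))*Z(-31) = (-16 + 26*(-22))*0 = (-16 - 572)*0 = -588*0 = 0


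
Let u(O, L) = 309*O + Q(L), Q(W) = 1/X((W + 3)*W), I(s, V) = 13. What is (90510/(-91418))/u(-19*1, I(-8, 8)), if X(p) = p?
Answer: 9413040/55818322403 ≈ 0.00016864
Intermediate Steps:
Q(W) = 1/(W*(3 + W)) (Q(W) = 1/((W + 3)*W) = 1/((3 + W)*W) = 1/(W*(3 + W)))
u(O, L) = 309*O + 1/(L*(3 + L))
(90510/(-91418))/u(-19*1, I(-8, 8)) = (90510/(-91418))/(((1 + 309*13*(-19*1)*(3 + 13))/(13*(3 + 13)))) = (90510*(-1/91418))/(((1/13)*(1 + 309*13*(-19)*16)/16)) = -45255*208/(1 - 1221168)/45709 = -45255/(45709*((1/13)*(1/16)*(-1221167))) = -45255/(45709*(-1221167/208)) = -45255/45709*(-208/1221167) = 9413040/55818322403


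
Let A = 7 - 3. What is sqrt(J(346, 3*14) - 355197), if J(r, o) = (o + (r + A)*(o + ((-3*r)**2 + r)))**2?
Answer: sqrt(142310954665347367) ≈ 3.7724e+8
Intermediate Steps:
A = 4
J(r, o) = (o + (4 + r)*(o + r + 9*r**2))**2 (J(r, o) = (o + (r + 4)*(o + ((-3*r)**2 + r)))**2 = (o + (4 + r)*(o + (9*r**2 + r)))**2 = (o + (4 + r)*(o + (r + 9*r**2)))**2 = (o + (4 + r)*(o + r + 9*r**2))**2)
sqrt(J(346, 3*14) - 355197) = sqrt((4*346 + 5*(3*14) + 9*346**3 + 37*346**2 + (3*14)*346)**2 - 355197) = sqrt((1384 + 5*42 + 9*41421736 + 37*119716 + 42*346)**2 - 355197) = sqrt((1384 + 210 + 372795624 + 4429492 + 14532)**2 - 355197) = sqrt(377241242**2 - 355197) = sqrt(142310954665702564 - 355197) = sqrt(142310954665347367)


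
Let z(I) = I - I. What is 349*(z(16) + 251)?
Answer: 87599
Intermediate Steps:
z(I) = 0
349*(z(16) + 251) = 349*(0 + 251) = 349*251 = 87599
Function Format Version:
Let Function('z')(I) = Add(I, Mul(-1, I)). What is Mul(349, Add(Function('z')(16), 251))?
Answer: 87599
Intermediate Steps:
Function('z')(I) = 0
Mul(349, Add(Function('z')(16), 251)) = Mul(349, Add(0, 251)) = Mul(349, 251) = 87599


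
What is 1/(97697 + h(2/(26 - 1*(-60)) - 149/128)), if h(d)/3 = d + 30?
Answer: 5504/538200811 ≈ 1.0227e-5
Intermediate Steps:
h(d) = 90 + 3*d (h(d) = 3*(d + 30) = 3*(30 + d) = 90 + 3*d)
1/(97697 + h(2/(26 - 1*(-60)) - 149/128)) = 1/(97697 + (90 + 3*(2/(26 - 1*(-60)) - 149/128))) = 1/(97697 + (90 + 3*(2/(26 + 60) - 149*1/128))) = 1/(97697 + (90 + 3*(2/86 - 149/128))) = 1/(97697 + (90 + 3*(2*(1/86) - 149/128))) = 1/(97697 + (90 + 3*(1/43 - 149/128))) = 1/(97697 + (90 + 3*(-6279/5504))) = 1/(97697 + (90 - 18837/5504)) = 1/(97697 + 476523/5504) = 1/(538200811/5504) = 5504/538200811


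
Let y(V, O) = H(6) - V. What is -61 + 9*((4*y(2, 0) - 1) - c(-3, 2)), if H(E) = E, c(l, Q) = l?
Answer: 101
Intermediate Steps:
y(V, O) = 6 - V
-61 + 9*((4*y(2, 0) - 1) - c(-3, 2)) = -61 + 9*((4*(6 - 1*2) - 1) - 1*(-3)) = -61 + 9*((4*(6 - 2) - 1) + 3) = -61 + 9*((4*4 - 1) + 3) = -61 + 9*((16 - 1) + 3) = -61 + 9*(15 + 3) = -61 + 9*18 = -61 + 162 = 101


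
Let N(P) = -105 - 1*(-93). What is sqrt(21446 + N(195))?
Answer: sqrt(21434) ≈ 146.40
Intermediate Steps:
N(P) = -12 (N(P) = -105 + 93 = -12)
sqrt(21446 + N(195)) = sqrt(21446 - 12) = sqrt(21434)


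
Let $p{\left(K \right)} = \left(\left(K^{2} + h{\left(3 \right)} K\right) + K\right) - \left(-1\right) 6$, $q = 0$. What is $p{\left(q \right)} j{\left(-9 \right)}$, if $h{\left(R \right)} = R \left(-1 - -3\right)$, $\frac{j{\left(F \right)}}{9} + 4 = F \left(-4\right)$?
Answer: $1728$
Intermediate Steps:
$j{\left(F \right)} = -36 - 36 F$ ($j{\left(F \right)} = -36 + 9 F \left(-4\right) = -36 + 9 \left(- 4 F\right) = -36 - 36 F$)
$h{\left(R \right)} = 2 R$ ($h{\left(R \right)} = R \left(-1 + 3\right) = R 2 = 2 R$)
$p{\left(K \right)} = 6 + K^{2} + 7 K$ ($p{\left(K \right)} = \left(\left(K^{2} + 2 \cdot 3 K\right) + K\right) - \left(-1\right) 6 = \left(\left(K^{2} + 6 K\right) + K\right) - -6 = \left(K^{2} + 7 K\right) + 6 = 6 + K^{2} + 7 K$)
$p{\left(q \right)} j{\left(-9 \right)} = \left(6 + 0^{2} + 7 \cdot 0\right) \left(-36 - -324\right) = \left(6 + 0 + 0\right) \left(-36 + 324\right) = 6 \cdot 288 = 1728$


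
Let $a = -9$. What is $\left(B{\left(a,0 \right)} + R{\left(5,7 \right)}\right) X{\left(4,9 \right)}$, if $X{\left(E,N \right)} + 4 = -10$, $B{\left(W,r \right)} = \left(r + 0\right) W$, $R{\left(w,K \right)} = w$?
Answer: $-70$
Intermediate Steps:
$B{\left(W,r \right)} = W r$ ($B{\left(W,r \right)} = r W = W r$)
$X{\left(E,N \right)} = -14$ ($X{\left(E,N \right)} = -4 - 10 = -14$)
$\left(B{\left(a,0 \right)} + R{\left(5,7 \right)}\right) X{\left(4,9 \right)} = \left(\left(-9\right) 0 + 5\right) \left(-14\right) = \left(0 + 5\right) \left(-14\right) = 5 \left(-14\right) = -70$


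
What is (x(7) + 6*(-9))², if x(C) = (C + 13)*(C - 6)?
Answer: 1156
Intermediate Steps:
x(C) = (-6 + C)*(13 + C) (x(C) = (13 + C)*(-6 + C) = (-6 + C)*(13 + C))
(x(7) + 6*(-9))² = ((-78 + 7² + 7*7) + 6*(-9))² = ((-78 + 49 + 49) - 54)² = (20 - 54)² = (-34)² = 1156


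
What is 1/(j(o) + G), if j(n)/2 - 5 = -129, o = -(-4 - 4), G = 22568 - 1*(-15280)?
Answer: 1/37600 ≈ 2.6596e-5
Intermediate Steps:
G = 37848 (G = 22568 + 15280 = 37848)
o = 8 (o = -1*(-8) = 8)
j(n) = -248 (j(n) = 10 + 2*(-129) = 10 - 258 = -248)
1/(j(o) + G) = 1/(-248 + 37848) = 1/37600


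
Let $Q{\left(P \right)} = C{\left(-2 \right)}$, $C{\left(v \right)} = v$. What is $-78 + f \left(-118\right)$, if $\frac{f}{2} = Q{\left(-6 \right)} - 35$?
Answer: $8654$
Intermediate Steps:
$Q{\left(P \right)} = -2$
$f = -74$ ($f = 2 \left(-2 - 35\right) = 2 \left(-37\right) = -74$)
$-78 + f \left(-118\right) = -78 - -8732 = -78 + 8732 = 8654$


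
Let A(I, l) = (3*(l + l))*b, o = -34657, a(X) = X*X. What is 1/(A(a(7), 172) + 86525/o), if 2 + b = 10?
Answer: 34657/286041667 ≈ 0.00012116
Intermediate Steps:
b = 8 (b = -2 + 10 = 8)
a(X) = X²
A(I, l) = 48*l (A(I, l) = (3*(l + l))*8 = (3*(2*l))*8 = (6*l)*8 = 48*l)
1/(A(a(7), 172) + 86525/o) = 1/(48*172 + 86525/(-34657)) = 1/(8256 + 86525*(-1/34657)) = 1/(8256 - 86525/34657) = 1/(286041667/34657) = 34657/286041667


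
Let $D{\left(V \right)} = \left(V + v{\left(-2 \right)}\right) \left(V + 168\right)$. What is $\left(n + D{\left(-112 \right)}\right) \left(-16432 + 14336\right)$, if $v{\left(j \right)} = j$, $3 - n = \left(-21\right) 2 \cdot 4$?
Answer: $13022448$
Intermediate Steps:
$n = 171$ ($n = 3 - \left(-21\right) 2 \cdot 4 = 3 - \left(-42\right) 4 = 3 - -168 = 3 + 168 = 171$)
$D{\left(V \right)} = \left(-2 + V\right) \left(168 + V\right)$ ($D{\left(V \right)} = \left(V - 2\right) \left(V + 168\right) = \left(-2 + V\right) \left(168 + V\right)$)
$\left(n + D{\left(-112 \right)}\right) \left(-16432 + 14336\right) = \left(171 + \left(-336 + \left(-112\right)^{2} + 166 \left(-112\right)\right)\right) \left(-16432 + 14336\right) = \left(171 - 6384\right) \left(-2096\right) = \left(-6213\right) \left(-2096\right) = 13022448$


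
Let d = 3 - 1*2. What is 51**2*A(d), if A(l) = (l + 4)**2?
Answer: 65025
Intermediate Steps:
d = 1 (d = 3 - 2 = 1)
A(l) = (4 + l)**2
51**2*A(d) = 51**2*(4 + 1)**2 = 2601*5**2 = 2601*25 = 65025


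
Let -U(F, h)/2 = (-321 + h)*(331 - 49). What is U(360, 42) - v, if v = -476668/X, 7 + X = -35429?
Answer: 1393897637/8859 ≈ 1.5734e+5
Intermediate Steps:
X = -35436 (X = -7 - 35429 = -35436)
v = 119167/8859 (v = -476668/(-35436) = -476668*(-1/35436) = 119167/8859 ≈ 13.452)
U(F, h) = 181044 - 564*h (U(F, h) = -2*(-321 + h)*(331 - 49) = -2*(-321 + h)*282 = -2*(-90522 + 282*h) = 181044 - 564*h)
U(360, 42) - v = (181044 - 564*42) - 1*119167/8859 = (181044 - 23688) - 119167/8859 = 157356 - 119167/8859 = 1393897637/8859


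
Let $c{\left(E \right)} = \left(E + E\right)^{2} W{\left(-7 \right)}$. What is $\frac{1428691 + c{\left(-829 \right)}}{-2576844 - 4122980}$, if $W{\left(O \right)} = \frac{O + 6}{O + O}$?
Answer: $- \frac{11375319}{46898768} \approx -0.24255$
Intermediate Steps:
$W{\left(O \right)} = \frac{6 + O}{2 O}$
$c{\left(E \right)} = \frac{2 E^{2}}{7}$ ($c{\left(E \right)} = \left(E + E\right)^{2} \frac{6 - 7}{2 \left(-7\right)} = \left(2 E\right)^{2} \cdot \frac{1}{2} \left(- \frac{1}{7}\right) \left(-1\right) = 4 E^{2} \cdot \frac{1}{14} = \frac{2 E^{2}}{7}$)
$\frac{1428691 + c{\left(-829 \right)}}{-2576844 - 4122980} = \frac{1428691 + \frac{2 \left(-829\right)^{2}}{7}}{-2576844 - 4122980} = \frac{1428691 + \frac{2}{7} \cdot 687241}{-6699824} = \left(1428691 + \frac{1374482}{7}\right) \left(- \frac{1}{6699824}\right) = \frac{11375319}{7} \left(- \frac{1}{6699824}\right) = - \frac{11375319}{46898768}$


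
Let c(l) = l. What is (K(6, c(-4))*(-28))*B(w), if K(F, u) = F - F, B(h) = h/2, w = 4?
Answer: 0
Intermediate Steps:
B(h) = h/2 (B(h) = h*(½) = h/2)
K(F, u) = 0
(K(6, c(-4))*(-28))*B(w) = (0*(-28))*((½)*4) = 0*2 = 0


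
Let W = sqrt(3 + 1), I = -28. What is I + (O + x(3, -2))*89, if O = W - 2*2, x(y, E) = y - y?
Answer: -206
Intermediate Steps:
x(y, E) = 0
W = 2 (W = sqrt(4) = 2)
O = -2 (O = 2 - 2*2 = 2 - 4 = -2)
I + (O + x(3, -2))*89 = -28 + (-2 + 0)*89 = -28 - 2*89 = -28 - 178 = -206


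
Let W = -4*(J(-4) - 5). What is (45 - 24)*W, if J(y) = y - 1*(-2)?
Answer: 588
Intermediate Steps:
J(y) = 2 + y (J(y) = y + 2 = 2 + y)
W = 28 (W = -4*((2 - 4) - 5) = -4*(-2 - 5) = -4*(-7) = 28)
(45 - 24)*W = (45 - 24)*28 = 21*28 = 588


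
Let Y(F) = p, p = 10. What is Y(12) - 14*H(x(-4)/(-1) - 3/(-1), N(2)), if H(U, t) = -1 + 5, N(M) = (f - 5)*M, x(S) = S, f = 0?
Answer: -46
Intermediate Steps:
N(M) = -5*M (N(M) = (0 - 5)*M = -5*M)
Y(F) = 10
H(U, t) = 4
Y(12) - 14*H(x(-4)/(-1) - 3/(-1), N(2)) = 10 - 14*4 = 10 - 56 = -46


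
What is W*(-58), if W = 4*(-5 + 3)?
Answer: 464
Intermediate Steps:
W = -8 (W = 4*(-2) = -8)
W*(-58) = -8*(-58) = 464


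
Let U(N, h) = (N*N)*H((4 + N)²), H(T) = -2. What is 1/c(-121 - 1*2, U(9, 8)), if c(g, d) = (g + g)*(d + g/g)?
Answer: 1/39606 ≈ 2.5249e-5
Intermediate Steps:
U(N, h) = -2*N² (U(N, h) = (N*N)*(-2) = N²*(-2) = -2*N²)
c(g, d) = 2*g*(1 + d) (c(g, d) = (2*g)*(d + 1) = (2*g)*(1 + d) = 2*g*(1 + d))
1/c(-121 - 1*2, U(9, 8)) = 1/(2*(-121 - 1*2)*(1 - 2*9²)) = 1/(2*(-121 - 2)*(1 - 2*81)) = 1/(2*(-123)*(1 - 162)) = 1/(2*(-123)*(-161)) = 1/39606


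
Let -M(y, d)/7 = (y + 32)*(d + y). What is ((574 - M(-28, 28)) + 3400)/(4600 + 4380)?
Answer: 1987/4490 ≈ 0.44254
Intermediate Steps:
M(y, d) = -7*(32 + y)*(d + y) (M(y, d) = -7*(y + 32)*(d + y) = -7*(32 + y)*(d + y))
((574 - M(-28, 28)) + 3400)/(4600 + 4380) = ((574 - (-224*28 - 224*(-28) - 7*(-28)**2 - 7*28*(-28))) + 3400)/(4600 + 4380) = ((574 - (-6272 + 6272 - 7*784 + 5488)) + 3400)/8980 = ((574 - (-6272 + 6272 - 5488 + 5488)) + 3400)*(1/8980) = ((574 - 1*0) + 3400)*(1/8980) = ((574 + 0) + 3400)*(1/8980) = (574 + 3400)*(1/8980) = 3974*(1/8980) = 1987/4490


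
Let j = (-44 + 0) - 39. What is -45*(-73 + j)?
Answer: 7020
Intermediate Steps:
j = -83 (j = -44 - 39 = -83)
-45*(-73 + j) = -45*(-73 - 83) = -45*(-156) = 7020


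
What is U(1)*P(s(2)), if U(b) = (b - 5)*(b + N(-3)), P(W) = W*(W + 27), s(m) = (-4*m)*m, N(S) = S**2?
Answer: 7040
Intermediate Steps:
s(m) = -4*m**2
P(W) = W*(27 + W)
U(b) = (-5 + b)*(9 + b) (U(b) = (b - 5)*(b + (-3)**2) = (-5 + b)*(b + 9) = (-5 + b)*(9 + b))
U(1)*P(s(2)) = (-45 + 1**2 + 4*1)*((-4*2**2)*(27 - 4*2**2)) = (-45 + 1 + 4)*((-4*4)*(27 - 4*4)) = -(-640)*(27 - 16) = -(-640)*11 = -40*(-176) = 7040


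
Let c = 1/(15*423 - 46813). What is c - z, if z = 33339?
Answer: -1349162653/40468 ≈ -33339.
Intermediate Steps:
c = -1/40468 (c = 1/(6345 - 46813) = 1/(-40468) = -1/40468 ≈ -2.4711e-5)
c - z = -1/40468 - 1*33339 = -1/40468 - 33339 = -1349162653/40468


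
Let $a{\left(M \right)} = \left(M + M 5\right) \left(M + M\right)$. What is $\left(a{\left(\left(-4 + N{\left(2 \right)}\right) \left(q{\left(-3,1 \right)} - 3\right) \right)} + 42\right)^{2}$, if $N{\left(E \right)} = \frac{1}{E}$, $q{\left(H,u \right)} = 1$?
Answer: $396900$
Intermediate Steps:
$a{\left(M \right)} = 12 M^{2}$ ($a{\left(M \right)} = \left(M + 5 M\right) 2 M = 6 M 2 M = 12 M^{2}$)
$\left(a{\left(\left(-4 + N{\left(2 \right)}\right) \left(q{\left(-3,1 \right)} - 3\right) \right)} + 42\right)^{2} = \left(12 \left(\left(-4 + \frac{1}{2}\right) \left(1 - 3\right)\right)^{2} + 42\right)^{2} = \left(12 \left(\left(-4 + \frac{1}{2}\right) \left(-2\right)\right)^{2} + 42\right)^{2} = \left(12 \left(\left(- \frac{7}{2}\right) \left(-2\right)\right)^{2} + 42\right)^{2} = \left(12 \cdot 7^{2} + 42\right)^{2} = \left(12 \cdot 49 + 42\right)^{2} = \left(588 + 42\right)^{2} = 630^{2} = 396900$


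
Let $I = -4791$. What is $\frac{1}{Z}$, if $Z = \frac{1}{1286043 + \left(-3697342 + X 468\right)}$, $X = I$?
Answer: $-4653487$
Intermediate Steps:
$X = -4791$
$Z = - \frac{1}{4653487}$ ($Z = \frac{1}{1286043 - 5939530} = \frac{1}{-4653487} = - \frac{1}{4653487} \approx -2.1489 \cdot 10^{-7}$)
$\frac{1}{Z} = \frac{1}{- \frac{1}{4653487}} = -4653487$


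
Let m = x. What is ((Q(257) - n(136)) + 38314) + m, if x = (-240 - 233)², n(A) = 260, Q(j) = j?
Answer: 262040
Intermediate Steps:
x = 223729 (x = (-473)² = 223729)
m = 223729
((Q(257) - n(136)) + 38314) + m = ((257 - 1*260) + 38314) + 223729 = ((257 - 260) + 38314) + 223729 = (-3 + 38314) + 223729 = 38311 + 223729 = 262040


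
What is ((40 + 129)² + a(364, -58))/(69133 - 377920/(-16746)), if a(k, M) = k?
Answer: 242189025/579039569 ≈ 0.41826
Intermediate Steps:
((40 + 129)² + a(364, -58))/(69133 - 377920/(-16746)) = ((40 + 129)² + 364)/(69133 - 377920/(-16746)) = (169² + 364)/(69133 - 377920*(-1/16746)) = (28561 + 364)/(69133 + 188960/8373) = 28925/(579039569/8373) = 28925*(8373/579039569) = 242189025/579039569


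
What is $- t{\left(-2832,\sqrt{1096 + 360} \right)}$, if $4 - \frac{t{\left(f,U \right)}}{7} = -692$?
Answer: $-4872$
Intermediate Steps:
$t{\left(f,U \right)} = 4872$ ($t{\left(f,U \right)} = 28 - -4844 = 28 + 4844 = 4872$)
$- t{\left(-2832,\sqrt{1096 + 360} \right)} = \left(-1\right) 4872 = -4872$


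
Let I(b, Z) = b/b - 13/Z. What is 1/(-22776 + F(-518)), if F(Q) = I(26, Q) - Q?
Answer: -518/11529113 ≈ -4.4930e-5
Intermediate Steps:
I(b, Z) = 1 - 13/Z
F(Q) = -Q + (-13 + Q)/Q (F(Q) = (-13 + Q)/Q - Q = -Q + (-13 + Q)/Q)
1/(-22776 + F(-518)) = 1/(-22776 + (1 - 1*(-518) - 13/(-518))) = 1/(-22776 + (1 + 518 - 13*(-1/518))) = 1/(-22776 + (1 + 518 + 13/518)) = 1/(-22776 + 268855/518) = 1/(-11529113/518) = -518/11529113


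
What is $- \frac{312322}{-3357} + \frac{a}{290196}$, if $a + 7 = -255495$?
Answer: $\frac{4987604161}{54121554} \approx 92.156$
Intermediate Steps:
$a = -255502$ ($a = -7 - 255495 = -255502$)
$- \frac{312322}{-3357} + \frac{a}{290196} = - \frac{312322}{-3357} - \frac{255502}{290196} = \left(-312322\right) \left(- \frac{1}{3357}\right) - \frac{127751}{145098} = \frac{312322}{3357} - \frac{127751}{145098} = \frac{4987604161}{54121554}$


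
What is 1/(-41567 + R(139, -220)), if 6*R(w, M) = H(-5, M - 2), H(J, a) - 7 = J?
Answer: -3/124700 ≈ -2.4058e-5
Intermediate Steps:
H(J, a) = 7 + J
R(w, M) = 1/3 (R(w, M) = (7 - 5)/6 = (1/6)*2 = 1/3)
1/(-41567 + R(139, -220)) = 1/(-41567 + 1/3) = 1/(-124700/3) = -3/124700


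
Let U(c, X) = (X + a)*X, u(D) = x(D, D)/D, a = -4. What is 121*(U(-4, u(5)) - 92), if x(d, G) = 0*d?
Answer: -11132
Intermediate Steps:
x(d, G) = 0
u(D) = 0 (u(D) = 0/D = 0)
U(c, X) = X*(-4 + X) (U(c, X) = (X - 4)*X = (-4 + X)*X = X*(-4 + X))
121*(U(-4, u(5)) - 92) = 121*(0*(-4 + 0) - 92) = 121*(0*(-4) - 92) = 121*(0 - 92) = 121*(-92) = -11132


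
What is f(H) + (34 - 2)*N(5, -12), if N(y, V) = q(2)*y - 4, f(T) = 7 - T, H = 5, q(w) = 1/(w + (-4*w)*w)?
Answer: -962/7 ≈ -137.43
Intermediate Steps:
q(w) = 1/(w - 4*w²)
N(y, V) = -4 - y/14 (N(y, V) = (-1/(2*(-1 + 4*2)))*y - 4 = (-1*½/(-1 + 8))*y - 4 = (-1*½/7)*y - 4 = (-1*½*⅐)*y - 4 = -y/14 - 4 = -4 - y/14)
f(H) + (34 - 2)*N(5, -12) = (7 - 1*5) + (34 - 2)*(-4 - 1/14*5) = (7 - 5) + 32*(-4 - 5/14) = 2 + 32*(-61/14) = 2 - 976/7 = -962/7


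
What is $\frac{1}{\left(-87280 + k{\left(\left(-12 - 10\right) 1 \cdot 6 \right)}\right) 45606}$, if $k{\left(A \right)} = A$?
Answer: $- \frac{1}{3986511672} \approx -2.5085 \cdot 10^{-10}$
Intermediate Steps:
$\frac{1}{\left(-87280 + k{\left(\left(-12 - 10\right) 1 \cdot 6 \right)}\right) 45606} = \frac{1}{\left(-87280 + \left(-12 - 10\right) 1 \cdot 6\right) 45606} = \frac{1}{-87280 - 132} \cdot \frac{1}{45606} = \frac{1}{-87412} \cdot \frac{1}{45606} = \left(- \frac{1}{87412}\right) \frac{1}{45606} = - \frac{1}{3986511672}$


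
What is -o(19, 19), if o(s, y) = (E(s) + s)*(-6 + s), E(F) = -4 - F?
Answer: 52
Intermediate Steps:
o(s, y) = 24 - 4*s (o(s, y) = ((-4 - s) + s)*(-6 + s) = -4*(-6 + s) = 24 - 4*s)
-o(19, 19) = -(24 - 4*19) = -(24 - 76) = -1*(-52) = 52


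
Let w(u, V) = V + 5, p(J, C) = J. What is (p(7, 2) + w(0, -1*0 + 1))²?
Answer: 169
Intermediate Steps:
w(u, V) = 5 + V
(p(7, 2) + w(0, -1*0 + 1))² = (7 + (5 + (-1*0 + 1)))² = (7 + (5 + (0 + 1)))² = (7 + (5 + 1))² = (7 + 6)² = 13² = 169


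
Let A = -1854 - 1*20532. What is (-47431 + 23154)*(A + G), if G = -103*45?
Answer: 655988817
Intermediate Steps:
G = -4635
A = -22386 (A = -1854 - 20532 = -22386)
(-47431 + 23154)*(A + G) = (-47431 + 23154)*(-22386 - 4635) = -24277*(-27021) = 655988817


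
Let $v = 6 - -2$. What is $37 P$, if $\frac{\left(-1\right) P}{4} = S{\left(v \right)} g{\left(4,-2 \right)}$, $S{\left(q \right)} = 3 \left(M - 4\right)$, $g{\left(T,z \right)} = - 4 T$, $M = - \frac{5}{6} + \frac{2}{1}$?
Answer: $-20128$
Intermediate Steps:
$M = \frac{7}{6}$ ($M = \left(-5\right) \frac{1}{6} + 2 \cdot 1 = - \frac{5}{6} + 2 = \frac{7}{6} \approx 1.1667$)
$v = 8$ ($v = 6 + 2 = 8$)
$S{\left(q \right)} = - \frac{17}{2}$ ($S{\left(q \right)} = 3 \left(\frac{7}{6} - 4\right) = 3 \left(- \frac{17}{6}\right) = - \frac{17}{2}$)
$P = -544$ ($P = - 4 \left(- \frac{17 \left(\left(-4\right) 4\right)}{2}\right) = - 4 \left(\left(- \frac{17}{2}\right) \left(-16\right)\right) = \left(-4\right) 136 = -544$)
$37 P = 37 \left(-544\right) = -20128$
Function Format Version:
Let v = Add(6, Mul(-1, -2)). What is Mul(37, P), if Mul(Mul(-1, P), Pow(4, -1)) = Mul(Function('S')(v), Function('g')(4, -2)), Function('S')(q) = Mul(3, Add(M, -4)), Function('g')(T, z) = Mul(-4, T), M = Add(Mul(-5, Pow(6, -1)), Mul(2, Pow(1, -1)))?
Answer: -20128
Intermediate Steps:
M = Rational(7, 6) (M = Add(Mul(-5, Rational(1, 6)), Mul(2, 1)) = Add(Rational(-5, 6), 2) = Rational(7, 6) ≈ 1.1667)
v = 8 (v = Add(6, 2) = 8)
Function('S')(q) = Rational(-17, 2) (Function('S')(q) = Mul(3, Add(Rational(7, 6), -4)) = Mul(3, Rational(-17, 6)) = Rational(-17, 2))
P = -544 (P = Mul(-4, Mul(Rational(-17, 2), Mul(-4, 4))) = Mul(-4, Mul(Rational(-17, 2), -16)) = Mul(-4, 136) = -544)
Mul(37, P) = Mul(37, -544) = -20128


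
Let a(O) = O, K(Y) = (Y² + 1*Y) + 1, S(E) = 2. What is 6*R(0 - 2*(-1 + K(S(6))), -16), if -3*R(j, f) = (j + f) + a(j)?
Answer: 80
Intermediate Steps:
K(Y) = 1 + Y + Y² (K(Y) = (Y² + Y) + 1 = (Y + Y²) + 1 = 1 + Y + Y²)
R(j, f) = -2*j/3 - f/3 (R(j, f) = -((j + f) + j)/3 = -((f + j) + j)/3 = -(f + 2*j)/3 = -2*j/3 - f/3)
6*R(0 - 2*(-1 + K(S(6))), -16) = 6*(-2*(0 - 2*(-1 + (1 + 2 + 2²)))/3 - ⅓*(-16)) = 6*(-2*(0 - 2*(-1 + (1 + 2 + 4)))/3 + 16/3) = 6*(-2*(0 - 2*(-1 + 7))/3 + 16/3) = 6*(-2*(0 - 2*6)/3 + 16/3) = 6*(-2*(0 - 12)/3 + 16/3) = 6*(-⅔*(-12) + 16/3) = 6*(8 + 16/3) = 6*(40/3) = 80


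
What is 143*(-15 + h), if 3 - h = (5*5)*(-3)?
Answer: 9009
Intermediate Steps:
h = 78 (h = 3 - 5*5*(-3) = 3 - 25*(-3) = 3 - 1*(-75) = 3 + 75 = 78)
143*(-15 + h) = 143*(-15 + 78) = 143*63 = 9009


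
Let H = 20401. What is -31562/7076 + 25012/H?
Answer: -233455725/72178738 ≈ -3.2344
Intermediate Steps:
-31562/7076 + 25012/H = -31562/7076 + 25012/20401 = -31562*1/7076 + 25012*(1/20401) = -15781/3538 + 25012/20401 = -233455725/72178738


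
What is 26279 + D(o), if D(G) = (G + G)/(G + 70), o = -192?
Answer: 1603211/61 ≈ 26282.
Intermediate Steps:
D(G) = 2*G/(70 + G) (D(G) = (2*G)/(70 + G) = 2*G/(70 + G))
26279 + D(o) = 26279 + 2*(-192)/(70 - 192) = 26279 + 2*(-192)/(-122) = 26279 + 2*(-192)*(-1/122) = 26279 + 192/61 = 1603211/61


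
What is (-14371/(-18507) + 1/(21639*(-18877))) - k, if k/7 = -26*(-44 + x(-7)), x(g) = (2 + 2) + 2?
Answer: -5808578971512670/839969812369 ≈ -6915.2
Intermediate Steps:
x(g) = 6 (x(g) = 4 + 2 = 6)
k = 6916 (k = 7*(-26*(-44 + 6)) = 7*(-26*(-38)) = 7*988 = 6916)
(-14371/(-18507) + 1/(21639*(-18877))) - k = (-14371/(-18507) + 1/(21639*(-18877))) - 1*6916 = (-14371*(-1/18507) + (1/21639)*(-1/18877)) - 6916 = (14371/18507 - 1/408479403) - 6916 = 652250831334/839969812369 - 6916 = -5808578971512670/839969812369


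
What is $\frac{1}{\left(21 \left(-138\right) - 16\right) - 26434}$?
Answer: $- \frac{1}{29348} \approx -3.4074 \cdot 10^{-5}$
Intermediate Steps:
$\frac{1}{\left(21 \left(-138\right) - 16\right) - 26434} = \frac{1}{\left(-2898 - 16\right) - 26434} = \frac{1}{-2914 - 26434} = \frac{1}{-29348} = - \frac{1}{29348}$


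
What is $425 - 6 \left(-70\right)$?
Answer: $845$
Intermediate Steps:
$425 - 6 \left(-70\right) = 425 - -420 = 425 + 420 = 845$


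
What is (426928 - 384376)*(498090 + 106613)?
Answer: 25731322056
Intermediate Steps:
(426928 - 384376)*(498090 + 106613) = 42552*604703 = 25731322056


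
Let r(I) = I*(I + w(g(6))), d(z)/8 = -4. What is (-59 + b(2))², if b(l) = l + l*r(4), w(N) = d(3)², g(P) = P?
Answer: 66699889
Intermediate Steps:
d(z) = -32 (d(z) = 8*(-4) = -32)
w(N) = 1024 (w(N) = (-32)² = 1024)
r(I) = I*(1024 + I) (r(I) = I*(I + 1024) = I*(1024 + I))
b(l) = 4113*l (b(l) = l + l*(4*(1024 + 4)) = l + l*(4*1028) = l + l*4112 = l + 4112*l = 4113*l)
(-59 + b(2))² = (-59 + 4113*2)² = (-59 + 8226)² = 8167² = 66699889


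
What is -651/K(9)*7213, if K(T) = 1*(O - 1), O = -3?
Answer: 4695663/4 ≈ 1.1739e+6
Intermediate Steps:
K(T) = -4 (K(T) = 1*(-3 - 1) = 1*(-4) = -4)
-651/K(9)*7213 = -651/(-4)*7213 = -651*(-¼)*7213 = (651/4)*7213 = 4695663/4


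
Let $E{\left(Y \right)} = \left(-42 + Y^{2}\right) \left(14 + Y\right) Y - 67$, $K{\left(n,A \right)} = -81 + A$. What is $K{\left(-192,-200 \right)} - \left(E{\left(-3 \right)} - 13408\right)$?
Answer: $12105$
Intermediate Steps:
$E{\left(Y \right)} = -67 + Y \left(-42 + Y^{2}\right) \left(14 + Y\right)$ ($E{\left(Y \right)} = Y \left(-42 + Y^{2}\right) \left(14 + Y\right) - 67 = -67 + Y \left(-42 + Y^{2}\right) \left(14 + Y\right)$)
$K{\left(-192,-200 \right)} - \left(E{\left(-3 \right)} - 13408\right) = \left(-81 - 200\right) - \left(\left(-67 + \left(-3\right)^{4} - -1764 - 42 \left(-3\right)^{2} + 14 \left(-3\right)^{3}\right) - 13408\right) = -281 - \left(\left(-67 + 81 + 1764 - 378 + 14 \left(-27\right)\right) - 13408\right) = -281 - \left(\left(-67 + 81 + 1764 - 378 - 378\right) - 13408\right) = -281 - \left(1022 - 13408\right) = -281 - -12386 = -281 + 12386 = 12105$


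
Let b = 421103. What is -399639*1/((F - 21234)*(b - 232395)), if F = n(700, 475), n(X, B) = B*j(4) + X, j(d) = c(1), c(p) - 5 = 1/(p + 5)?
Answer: 1198917/10235427566 ≈ 0.00011713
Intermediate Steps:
c(p) = 5 + 1/(5 + p) (c(p) = 5 + 1/(p + 5) = 5 + 1/(5 + p))
j(d) = 31/6 (j(d) = (26 + 5*1)/(5 + 1) = (26 + 5)/6 = (1/6)*31 = 31/6)
n(X, B) = X + 31*B/6 (n(X, B) = B*(31/6) + X = 31*B/6 + X = X + 31*B/6)
F = 18925/6 (F = 700 + (31/6)*475 = 700 + 14725/6 = 18925/6 ≈ 3154.2)
-399639*1/((F - 21234)*(b - 232395)) = -399639*1/((421103 - 232395)*(18925/6 - 21234)) = -399639/((-108479/6*188708)) = -399639/(-10235427566/3) = -399639*(-3/10235427566) = 1198917/10235427566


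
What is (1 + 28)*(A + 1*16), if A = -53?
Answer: -1073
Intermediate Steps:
(1 + 28)*(A + 1*16) = (1 + 28)*(-53 + 1*16) = 29*(-53 + 16) = 29*(-37) = -1073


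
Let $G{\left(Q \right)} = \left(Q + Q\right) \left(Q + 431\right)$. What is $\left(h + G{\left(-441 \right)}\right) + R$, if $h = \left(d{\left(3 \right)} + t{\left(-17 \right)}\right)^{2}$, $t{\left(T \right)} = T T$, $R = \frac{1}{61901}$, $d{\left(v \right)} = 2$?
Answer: $\frac{5787805402}{61901} \approx 93501.0$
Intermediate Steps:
$R = \frac{1}{61901} \approx 1.6155 \cdot 10^{-5}$
$t{\left(T \right)} = T^{2}$
$G{\left(Q \right)} = 2 Q \left(431 + Q\right)$
$h = 84681$ ($h = \left(2 + \left(-17\right)^{2}\right)^{2} = \left(2 + 289\right)^{2} = 291^{2} = 84681$)
$\left(h + G{\left(-441 \right)}\right) + R = \left(84681 + 2 \left(-441\right) \left(431 - 441\right)\right) + \frac{1}{61901} = \left(84681 + 2 \left(-441\right) \left(-10\right)\right) + \frac{1}{61901} = \left(84681 + 8820\right) + \frac{1}{61901} = 93501 + \frac{1}{61901} = \frac{5787805402}{61901}$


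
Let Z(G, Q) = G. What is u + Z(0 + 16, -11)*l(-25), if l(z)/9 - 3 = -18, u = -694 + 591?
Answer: -2263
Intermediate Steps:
u = -103
l(z) = -135 (l(z) = 27 + 9*(-18) = 27 - 162 = -135)
u + Z(0 + 16, -11)*l(-25) = -103 + (0 + 16)*(-135) = -103 + 16*(-135) = -103 - 2160 = -2263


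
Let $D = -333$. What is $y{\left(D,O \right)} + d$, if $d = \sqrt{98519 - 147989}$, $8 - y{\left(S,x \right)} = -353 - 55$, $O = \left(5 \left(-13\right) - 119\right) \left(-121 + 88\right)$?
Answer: $416 + i \sqrt{49470} \approx 416.0 + 222.42 i$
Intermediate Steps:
$O = 6072$ ($O = \left(-65 - 119\right) \left(-33\right) = \left(-184\right) \left(-33\right) = 6072$)
$y{\left(S,x \right)} = 416$ ($y{\left(S,x \right)} = 8 - \left(-353 - 55\right) = 8 - -408 = 8 + 408 = 416$)
$d = i \sqrt{49470}$ ($d = \sqrt{-49470} = i \sqrt{49470} \approx 222.42 i$)
$y{\left(D,O \right)} + d = 416 + i \sqrt{49470}$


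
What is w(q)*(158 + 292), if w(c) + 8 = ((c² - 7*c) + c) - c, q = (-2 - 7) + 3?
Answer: 31500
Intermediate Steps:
q = -6 (q = -9 + 3 = -6)
w(c) = -8 + c² - 7*c (w(c) = -8 + (((c² - 7*c) + c) - c) = -8 + ((c² - 6*c) - c) = -8 + (c² - 7*c) = -8 + c² - 7*c)
w(q)*(158 + 292) = (-8 + (-6)² - 7*(-6))*(158 + 292) = (-8 + 36 + 42)*450 = 70*450 = 31500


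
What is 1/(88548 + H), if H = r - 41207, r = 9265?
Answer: 1/56606 ≈ 1.7666e-5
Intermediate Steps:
H = -31942 (H = 9265 - 41207 = -31942)
1/(88548 + H) = 1/(88548 - 31942) = 1/56606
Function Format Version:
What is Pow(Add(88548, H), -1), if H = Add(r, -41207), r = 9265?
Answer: Rational(1, 56606) ≈ 1.7666e-5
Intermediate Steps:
H = -31942 (H = Add(9265, -41207) = -31942)
Pow(Add(88548, H), -1) = Pow(Add(88548, -31942), -1) = Pow(56606, -1) = Rational(1, 56606)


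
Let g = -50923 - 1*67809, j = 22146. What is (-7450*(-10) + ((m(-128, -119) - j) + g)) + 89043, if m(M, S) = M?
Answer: 22537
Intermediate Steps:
g = -118732 (g = -50923 - 67809 = -118732)
(-7450*(-10) + ((m(-128, -119) - j) + g)) + 89043 = (-7450*(-10) + ((-128 - 1*22146) - 118732)) + 89043 = (74500 + ((-128 - 22146) - 118732)) + 89043 = (74500 + (-22274 - 118732)) + 89043 = (74500 - 141006) + 89043 = -66506 + 89043 = 22537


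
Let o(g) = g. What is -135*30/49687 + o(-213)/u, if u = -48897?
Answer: -62483173/809848413 ≈ -0.077154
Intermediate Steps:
-135*30/49687 + o(-213)/u = -135*30/49687 - 213/(-48897) = -4050*1/49687 - 213*(-1/48897) = -4050/49687 + 71/16299 = -62483173/809848413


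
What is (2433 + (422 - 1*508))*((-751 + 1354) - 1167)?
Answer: -1323708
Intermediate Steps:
(2433 + (422 - 1*508))*((-751 + 1354) - 1167) = (2433 + (422 - 508))*(603 - 1167) = (2433 - 86)*(-564) = 2347*(-564) = -1323708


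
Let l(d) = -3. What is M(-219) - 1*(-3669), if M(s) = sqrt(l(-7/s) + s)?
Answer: 3669 + I*sqrt(222) ≈ 3669.0 + 14.9*I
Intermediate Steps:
M(s) = sqrt(-3 + s)
M(-219) - 1*(-3669) = sqrt(-3 - 219) - 1*(-3669) = sqrt(-222) + 3669 = I*sqrt(222) + 3669 = 3669 + I*sqrt(222)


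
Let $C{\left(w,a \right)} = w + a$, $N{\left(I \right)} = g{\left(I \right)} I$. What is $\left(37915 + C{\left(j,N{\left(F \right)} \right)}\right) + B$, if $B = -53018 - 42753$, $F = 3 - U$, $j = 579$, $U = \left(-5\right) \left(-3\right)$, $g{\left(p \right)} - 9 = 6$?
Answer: $-57457$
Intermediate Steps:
$g{\left(p \right)} = 15$ ($g{\left(p \right)} = 9 + 6 = 15$)
$U = 15$
$F = -12$ ($F = 3 - 15 = -12$)
$N{\left(I \right)} = 15 I$
$C{\left(w,a \right)} = a + w$
$B = -95771$ ($B = -53018 - 42753 = -95771$)
$\left(37915 + C{\left(j,N{\left(F \right)} \right)}\right) + B = \left(37915 + \left(15 \left(-12\right) + 579\right)\right) - 95771 = \left(37915 + \left(-180 + 579\right)\right) - 95771 = \left(37915 + 399\right) - 95771 = 38314 - 95771 = -57457$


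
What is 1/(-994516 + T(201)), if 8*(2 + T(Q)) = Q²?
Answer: -8/7915743 ≈ -1.0106e-6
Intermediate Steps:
T(Q) = -2 + Q²/8
1/(-994516 + T(201)) = 1/(-994516 + (-2 + (⅛)*201²)) = 1/(-994516 + (-2 + (⅛)*40401)) = 1/(-994516 + (-2 + 40401/8)) = 1/(-994516 + 40385/8) = 1/(-7915743/8) = -8/7915743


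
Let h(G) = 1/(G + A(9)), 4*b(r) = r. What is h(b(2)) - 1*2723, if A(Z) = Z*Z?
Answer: -443847/163 ≈ -2723.0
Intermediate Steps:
b(r) = r/4
A(Z) = Z**2
h(G) = 1/(81 + G) (h(G) = 1/(G + 9**2) = 1/(G + 81) = 1/(81 + G))
h(b(2)) - 1*2723 = 1/(81 + (1/4)*2) - 1*2723 = 1/(81 + 1/2) - 2723 = 1/(163/2) - 2723 = 2/163 - 2723 = -443847/163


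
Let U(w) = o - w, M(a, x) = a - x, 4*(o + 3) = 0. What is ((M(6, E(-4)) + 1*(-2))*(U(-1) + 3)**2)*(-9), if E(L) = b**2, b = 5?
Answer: 189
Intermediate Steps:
o = -3 (o = -3 + (1/4)*0 = -3 + 0 = -3)
E(L) = 25 (E(L) = 5**2 = 25)
U(w) = -3 - w
((M(6, E(-4)) + 1*(-2))*(U(-1) + 3)**2)*(-9) = (((6 - 1*25) + 1*(-2))*((-3 - 1*(-1)) + 3)**2)*(-9) = (((6 - 25) - 2)*((-3 + 1) + 3)**2)*(-9) = ((-19 - 2)*(-2 + 3)**2)*(-9) = -21*1**2*(-9) = -21*1*(-9) = -21*(-9) = 189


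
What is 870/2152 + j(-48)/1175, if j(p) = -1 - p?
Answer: 11951/26900 ≈ 0.44427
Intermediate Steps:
870/2152 + j(-48)/1175 = 870/2152 + (-1 - 1*(-48))/1175 = 870*(1/2152) + (-1 + 48)*(1/1175) = 435/1076 + 47*(1/1175) = 435/1076 + 1/25 = 11951/26900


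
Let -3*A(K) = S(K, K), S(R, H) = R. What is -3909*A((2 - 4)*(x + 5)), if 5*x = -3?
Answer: -57332/5 ≈ -11466.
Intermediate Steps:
x = -3/5 (x = (1/5)*(-3) = -3/5 ≈ -0.60000)
A(K) = -K/3
-3909*A((2 - 4)*(x + 5)) = -(-1303)*(2 - 4)*(-3/5 + 5) = -(-1303)*(-2*22/5) = -(-1303)*(-44)/5 = -3909*44/15 = -57332/5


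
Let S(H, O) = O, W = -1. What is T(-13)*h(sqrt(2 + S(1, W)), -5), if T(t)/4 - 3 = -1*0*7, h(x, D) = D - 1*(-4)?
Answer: -12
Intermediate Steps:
h(x, D) = 4 + D (h(x, D) = D + 4 = 4 + D)
T(t) = 12 (T(t) = 12 + 4*(-1*0*7) = 12 + 4*(0*7) = 12 + 4*0 = 12 + 0 = 12)
T(-13)*h(sqrt(2 + S(1, W)), -5) = 12*(4 - 5) = 12*(-1) = -12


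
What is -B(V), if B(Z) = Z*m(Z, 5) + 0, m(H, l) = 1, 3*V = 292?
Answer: -292/3 ≈ -97.333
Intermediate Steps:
V = 292/3 (V = (⅓)*292 = 292/3 ≈ 97.333)
B(Z) = Z (B(Z) = Z*1 + 0 = Z + 0 = Z)
-B(V) = -1*292/3 = -292/3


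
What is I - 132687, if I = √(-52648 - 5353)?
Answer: -132687 + I*√58001 ≈ -1.3269e+5 + 240.83*I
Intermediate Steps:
I = I*√58001 (I = √(-58001) = I*√58001 ≈ 240.83*I)
I - 132687 = I*√58001 - 132687 = -132687 + I*√58001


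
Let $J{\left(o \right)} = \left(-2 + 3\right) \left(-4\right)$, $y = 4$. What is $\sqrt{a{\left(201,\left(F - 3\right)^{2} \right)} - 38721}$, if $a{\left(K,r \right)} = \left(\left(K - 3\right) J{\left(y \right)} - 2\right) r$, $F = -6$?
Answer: $i \sqrt{103035} \approx 320.99 i$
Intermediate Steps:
$J{\left(o \right)} = -4$ ($J{\left(o \right)} = 1 \left(-4\right) = -4$)
$a{\left(K,r \right)} = r \left(10 - 4 K\right)$ ($a{\left(K,r \right)} = \left(\left(K - 3\right) \left(-4\right) - 2\right) r = \left(\left(-3 + K\right) \left(-4\right) - 2\right) r = \left(\left(12 - 4 K\right) - 2\right) r = \left(10 - 4 K\right) r = r \left(10 - 4 K\right)$)
$\sqrt{a{\left(201,\left(F - 3\right)^{2} \right)} - 38721} = \sqrt{2 \left(-6 - 3\right)^{2} \left(5 - 402\right) - 38721} = \sqrt{2 \left(-9\right)^{2} \left(5 - 402\right) - 38721} = \sqrt{2 \cdot 81 \left(-397\right) - 38721} = \sqrt{-64314 - 38721} = \sqrt{-103035} = i \sqrt{103035}$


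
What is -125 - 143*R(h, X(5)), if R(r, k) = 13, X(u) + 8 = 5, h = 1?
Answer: -1984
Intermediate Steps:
X(u) = -3 (X(u) = -8 + 5 = -3)
-125 - 143*R(h, X(5)) = -125 - 143*13 = -125 - 1859 = -1984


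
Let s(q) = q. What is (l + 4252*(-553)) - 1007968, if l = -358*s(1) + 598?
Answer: -3359084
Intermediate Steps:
l = 240 (l = -358*1 + 598 = -358 + 598 = 240)
(l + 4252*(-553)) - 1007968 = (240 + 4252*(-553)) - 1007968 = (240 - 2351356) - 1007968 = -2351116 - 1007968 = -3359084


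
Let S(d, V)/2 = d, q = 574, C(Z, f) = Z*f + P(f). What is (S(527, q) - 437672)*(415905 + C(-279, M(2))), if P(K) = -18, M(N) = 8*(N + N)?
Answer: -177685624662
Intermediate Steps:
M(N) = 16*N (M(N) = 8*(2*N) = 16*N)
C(Z, f) = -18 + Z*f (C(Z, f) = Z*f - 18 = -18 + Z*f)
S(d, V) = 2*d
(S(527, q) - 437672)*(415905 + C(-279, M(2))) = (2*527 - 437672)*(415905 + (-18 - 4464*2)) = (1054 - 437672)*(415905 + (-18 - 279*32)) = -436618*(415905 + (-18 - 8928)) = -436618*(415905 - 8946) = -436618*406959 = -177685624662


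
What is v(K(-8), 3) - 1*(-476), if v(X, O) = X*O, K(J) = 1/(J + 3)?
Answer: 2377/5 ≈ 475.40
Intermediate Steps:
K(J) = 1/(3 + J)
v(X, O) = O*X
v(K(-8), 3) - 1*(-476) = 3/(3 - 8) - 1*(-476) = 3/(-5) + 476 = 3*(-⅕) + 476 = -⅗ + 476 = 2377/5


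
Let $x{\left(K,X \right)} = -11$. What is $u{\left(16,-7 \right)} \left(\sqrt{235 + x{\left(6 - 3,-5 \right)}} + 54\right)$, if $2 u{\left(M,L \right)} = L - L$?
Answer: $0$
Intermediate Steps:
$u{\left(M,L \right)} = 0$ ($u{\left(M,L \right)} = \frac{L - L}{2} = \frac{1}{2} \cdot 0 = 0$)
$u{\left(16,-7 \right)} \left(\sqrt{235 + x{\left(6 - 3,-5 \right)}} + 54\right) = 0 \left(\sqrt{235 - 11} + 54\right) = 0 \left(\sqrt{224} + 54\right) = 0 \left(4 \sqrt{14} + 54\right) = 0 \left(54 + 4 \sqrt{14}\right) = 0$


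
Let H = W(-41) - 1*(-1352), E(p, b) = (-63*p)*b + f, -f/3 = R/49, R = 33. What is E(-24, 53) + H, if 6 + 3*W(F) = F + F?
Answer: 11974127/147 ≈ 81457.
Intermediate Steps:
f = -99/49 ≈ -2.0204
E(p, b) = -99/49 - 63*b*p (E(p, b) = (-63*p)*b - 99/49 = -63*b*p - 99/49 = -99/49 - 63*b*p)
W(F) = -2 + 2*F/3 (W(F) = -2 + (F + F)/3 = -2 + (2*F)/3 = -2 + 2*F/3)
H = 3968/3 (H = (-2 + (⅔)*(-41)) - 1*(-1352) = (-2 - 82/3) + 1352 = -88/3 + 1352 = 3968/3 ≈ 1322.7)
E(-24, 53) + H = (-99/49 - 63*53*(-24)) + 3968/3 = (-99/49 + 80136) + 3968/3 = 3926565/49 + 3968/3 = 11974127/147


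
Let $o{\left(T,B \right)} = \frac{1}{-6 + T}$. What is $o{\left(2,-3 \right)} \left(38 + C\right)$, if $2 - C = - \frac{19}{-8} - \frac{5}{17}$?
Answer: $- \frac{5157}{544} \approx -9.4798$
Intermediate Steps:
$C = - \frac{11}{136}$ ($C = 2 - \left(- \frac{19}{-8} - \frac{5}{17}\right) = 2 - \left(\left(-19\right) \left(- \frac{1}{8}\right) - \frac{5}{17}\right) = 2 - \left(\frac{19}{8} - \frac{5}{17}\right) = 2 - \frac{283}{136} = - \frac{11}{136} \approx -0.080882$)
$o{\left(2,-3 \right)} \left(38 + C\right) = \frac{38 - \frac{11}{136}}{-6 + 2} = \frac{1}{-4} \cdot \frac{5157}{136} = \left(- \frac{1}{4}\right) \frac{5157}{136} = - \frac{5157}{544}$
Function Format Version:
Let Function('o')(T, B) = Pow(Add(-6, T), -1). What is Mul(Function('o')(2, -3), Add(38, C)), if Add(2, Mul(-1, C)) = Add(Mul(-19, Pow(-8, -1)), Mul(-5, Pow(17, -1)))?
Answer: Rational(-5157, 544) ≈ -9.4798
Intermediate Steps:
C = Rational(-11, 136) (C = Add(2, Mul(-1, Add(Mul(-19, Pow(-8, -1)), Mul(-5, Pow(17, -1))))) = Add(2, Mul(-1, Add(Mul(-19, Rational(-1, 8)), Mul(-5, Rational(1, 17))))) = Add(2, Mul(-1, Add(Rational(19, 8), Rational(-5, 17)))) = Add(2, Mul(-1, Rational(283, 136))) = Add(2, Rational(-283, 136)) = Rational(-11, 136) ≈ -0.080882)
Mul(Function('o')(2, -3), Add(38, C)) = Mul(Pow(Add(-6, 2), -1), Add(38, Rational(-11, 136))) = Mul(Pow(-4, -1), Rational(5157, 136)) = Mul(Rational(-1, 4), Rational(5157, 136)) = Rational(-5157, 544)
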